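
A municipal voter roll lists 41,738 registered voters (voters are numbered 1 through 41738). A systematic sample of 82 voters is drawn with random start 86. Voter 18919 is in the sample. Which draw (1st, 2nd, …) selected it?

k = 41738/82 = 509
position = (18919 − 86)/509 + 1 = 18833/509 + 1 = 37 + 1 = 38

38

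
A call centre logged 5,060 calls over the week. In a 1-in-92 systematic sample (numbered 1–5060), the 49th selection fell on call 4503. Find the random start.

k = 92
r = 4503 − (49−1)×92 = 4503 − 4416 = 87

87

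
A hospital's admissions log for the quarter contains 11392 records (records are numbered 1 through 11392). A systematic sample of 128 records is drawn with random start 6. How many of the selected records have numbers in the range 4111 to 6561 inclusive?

k = 11392/128 = 89
First selection ≥ 4111: 6 + ⌈(4111−6)/89⌉·89 = 6 + 47×89 = 4189
Last selection ≤ 6561: 6 + ⌊(6561−6)/89⌋·89 = 6 + 73×89 = 6503
Count = 73 − 47 + 1 = 27

27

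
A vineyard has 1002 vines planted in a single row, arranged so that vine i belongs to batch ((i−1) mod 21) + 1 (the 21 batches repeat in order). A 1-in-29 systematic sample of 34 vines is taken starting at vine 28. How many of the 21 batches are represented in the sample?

21

Consecutive selections differ by k = 29, so their batch numbers differ by 29 mod 21 = 8.
gcd(29, 21) = 1, so the sample visits 21/1 = 21 distinct residues mod 21.
Start 28 is batch 7; the batches hit are 1, 2, 3, 4, 5, 6, 7, 8, 9, 10, 11, 12, 13, 14, 15, 16, 17, 18, 19, 20, 21.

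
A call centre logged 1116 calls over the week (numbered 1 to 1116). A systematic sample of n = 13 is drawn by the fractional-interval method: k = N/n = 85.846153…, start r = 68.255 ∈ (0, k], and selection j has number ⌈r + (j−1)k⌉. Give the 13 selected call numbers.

69, 155, 240, 326, 412, 498, 584, 670, 756, 841, 927, 1013, 1099

j=1: r + 0k = 68.255 → ⌈·⌉ = 69
j=2: r + 1k = 154.101153… → ⌈·⌉ = 155
j=3: r + 2k = 239.947307… → ⌈·⌉ = 240
j=4: r + 3k = 325.793461… → ⌈·⌉ = 326
j=5: r + 4k = 411.639615… → ⌈·⌉ = 412
j=6: r + 5k = 497.485769… → ⌈·⌉ = 498
j=7: r + 6k = 583.331923… → ⌈·⌉ = 584
j=8: r + 7k = 669.178076… → ⌈·⌉ = 670
j=9: r + 8k = 755.024230… → ⌈·⌉ = 756
j=10: r + 9k = 840.870384… → ⌈·⌉ = 841
j=11: r + 10k = 926.716538… → ⌈·⌉ = 927
j=12: r + 11k = 1012.562692… → ⌈·⌉ = 1013
j=13: r + 12k = 1098.408846… → ⌈·⌉ = 1099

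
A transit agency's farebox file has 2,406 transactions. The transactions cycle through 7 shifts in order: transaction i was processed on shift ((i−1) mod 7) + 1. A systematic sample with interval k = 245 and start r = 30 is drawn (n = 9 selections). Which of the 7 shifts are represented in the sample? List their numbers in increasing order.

Consecutive selections differ by k = 245, so their shift numbers differ by 245 mod 7 = 0.
gcd(245, 7) = 7, so the sample visits 7/7 = 1 distinct residues mod 7.
Start 30 is shift 2; the shifts hit are 2.

2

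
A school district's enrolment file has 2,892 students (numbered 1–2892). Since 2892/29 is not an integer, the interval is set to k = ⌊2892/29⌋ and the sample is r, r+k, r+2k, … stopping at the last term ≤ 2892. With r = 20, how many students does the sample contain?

k = ⌊2892/29⌋ = 99
Achieved size = ⌊(2892 − 20)/99⌋ + 1 = ⌊2872/99⌋ + 1 = 29 + 1 = 30
(last selection: 20 + 29×99 = 2891 ≤ 2892; next would be 2990 > 2892)

30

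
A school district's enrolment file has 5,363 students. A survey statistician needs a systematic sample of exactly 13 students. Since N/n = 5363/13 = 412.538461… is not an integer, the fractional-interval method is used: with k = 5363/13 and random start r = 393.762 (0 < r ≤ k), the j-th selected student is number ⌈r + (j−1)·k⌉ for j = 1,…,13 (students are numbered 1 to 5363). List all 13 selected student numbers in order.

394, 807, 1219, 1632, 2044, 2457, 2869, 3282, 3695, 4107, 4520, 4932, 5345

j=1: r + 0k = 393.762 → ⌈·⌉ = 394
j=2: r + 1k = 806.300461… → ⌈·⌉ = 807
j=3: r + 2k = 1218.838923… → ⌈·⌉ = 1219
j=4: r + 3k = 1631.377384… → ⌈·⌉ = 1632
j=5: r + 4k = 2043.915846… → ⌈·⌉ = 2044
j=6: r + 5k = 2456.454307… → ⌈·⌉ = 2457
j=7: r + 6k = 2868.992769… → ⌈·⌉ = 2869
j=8: r + 7k = 3281.531230… → ⌈·⌉ = 3282
j=9: r + 8k = 3694.069692… → ⌈·⌉ = 3695
j=10: r + 9k = 4106.608153… → ⌈·⌉ = 4107
j=11: r + 10k = 4519.146615… → ⌈·⌉ = 4520
j=12: r + 11k = 4931.685076… → ⌈·⌉ = 4932
j=13: r + 12k = 5344.223538… → ⌈·⌉ = 5345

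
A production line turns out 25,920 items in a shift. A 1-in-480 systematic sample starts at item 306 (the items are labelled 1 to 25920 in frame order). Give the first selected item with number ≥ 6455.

k = 480
Steps past start: ⌈(6455 − 306)/480⌉ = ⌈6149/480⌉ = 13
Selected item: 306 + 13×480 = 6546

6546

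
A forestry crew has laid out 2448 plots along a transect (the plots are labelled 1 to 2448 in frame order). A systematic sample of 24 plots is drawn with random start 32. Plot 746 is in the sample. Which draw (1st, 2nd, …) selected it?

k = 2448/24 = 102
position = (746 − 32)/102 + 1 = 714/102 + 1 = 7 + 1 = 8

8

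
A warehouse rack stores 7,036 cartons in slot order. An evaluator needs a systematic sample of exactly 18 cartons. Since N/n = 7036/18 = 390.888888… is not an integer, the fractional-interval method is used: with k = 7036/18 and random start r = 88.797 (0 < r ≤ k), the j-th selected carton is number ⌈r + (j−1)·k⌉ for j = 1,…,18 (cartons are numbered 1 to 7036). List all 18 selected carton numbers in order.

89, 480, 871, 1262, 1653, 2044, 2435, 2826, 3216, 3607, 3998, 4389, 4780, 5171, 5562, 5953, 6344, 6734

j=1: r + 0k = 88.797 → ⌈·⌉ = 89
j=2: r + 1k = 479.685888… → ⌈·⌉ = 480
j=3: r + 2k = 870.574777… → ⌈·⌉ = 871
j=4: r + 3k = 1261.463666… → ⌈·⌉ = 1262
j=5: r + 4k = 1652.352555… → ⌈·⌉ = 1653
j=6: r + 5k = 2043.241444… → ⌈·⌉ = 2044
j=7: r + 6k = 2434.130333… → ⌈·⌉ = 2435
j=8: r + 7k = 2825.019222… → ⌈·⌉ = 2826
j=9: r + 8k = 3215.908111… → ⌈·⌉ = 3216
j=10: r + 9k = 3606.797 → ⌈·⌉ = 3607
j=11: r + 10k = 3997.685888… → ⌈·⌉ = 3998
j=12: r + 11k = 4388.574777… → ⌈·⌉ = 4389
j=13: r + 12k = 4779.463666… → ⌈·⌉ = 4780
j=14: r + 13k = 5170.352555… → ⌈·⌉ = 5171
j=15: r + 14k = 5561.241444… → ⌈·⌉ = 5562
j=16: r + 15k = 5952.130333… → ⌈·⌉ = 5953
j=17: r + 16k = 6343.019222… → ⌈·⌉ = 6344
j=18: r + 17k = 6733.908111… → ⌈·⌉ = 6734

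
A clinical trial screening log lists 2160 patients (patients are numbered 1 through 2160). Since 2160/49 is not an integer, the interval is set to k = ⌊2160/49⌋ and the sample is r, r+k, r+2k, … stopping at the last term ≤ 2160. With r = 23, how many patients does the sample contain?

49

k = ⌊2160/49⌋ = 44
Achieved size = ⌊(2160 − 23)/44⌋ + 1 = ⌊2137/44⌋ + 1 = 48 + 1 = 49
(last selection: 23 + 48×44 = 2135 ≤ 2160; next would be 2179 > 2160)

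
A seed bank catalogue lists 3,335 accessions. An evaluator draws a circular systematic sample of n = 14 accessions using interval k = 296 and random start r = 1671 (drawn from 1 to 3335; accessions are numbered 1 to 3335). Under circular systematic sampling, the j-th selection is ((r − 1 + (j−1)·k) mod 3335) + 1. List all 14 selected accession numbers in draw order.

1671, 1967, 2263, 2559, 2855, 3151, 112, 408, 704, 1000, 1296, 1592, 1888, 2184

Selection 1: 1671
Selection 2: 1671 + 296 = 1967
Selection 3: 1967 + 296 = 2263
Selection 4: 2263 + 296 = 2559
Selection 5: 2559 + 296 = 2855
Selection 6: 2855 + 296 = 3151
Selection 7: 3151 + 296 = 3447 → 3447 − 3335 = 112
Selection 8: 112 + 296 = 408
Selection 9: 408 + 296 = 704
Selection 10: 704 + 296 = 1000
Selection 11: 1000 + 296 = 1296
Selection 12: 1296 + 296 = 1592
Selection 13: 1592 + 296 = 1888
Selection 14: 1888 + 296 = 2184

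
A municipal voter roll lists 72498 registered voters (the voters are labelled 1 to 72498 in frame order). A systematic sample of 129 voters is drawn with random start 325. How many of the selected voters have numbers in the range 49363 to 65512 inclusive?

k = 72498/129 = 562
First selection ≥ 49363: 325 + ⌈(49363−325)/562⌉·562 = 325 + 88×562 = 49781
Last selection ≤ 65512: 325 + ⌊(65512−325)/562⌋·562 = 325 + 115×562 = 64955
Count = 115 − 88 + 1 = 28

28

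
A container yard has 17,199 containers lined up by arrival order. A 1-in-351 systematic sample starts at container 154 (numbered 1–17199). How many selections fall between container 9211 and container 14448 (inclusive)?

k = 351
First selection ≥ 9211: 154 + ⌈(9211−154)/351⌉·351 = 154 + 26×351 = 9280
Last selection ≤ 14448: 154 + ⌊(14448−154)/351⌋·351 = 154 + 40×351 = 14194
Count = 40 − 26 + 1 = 15

15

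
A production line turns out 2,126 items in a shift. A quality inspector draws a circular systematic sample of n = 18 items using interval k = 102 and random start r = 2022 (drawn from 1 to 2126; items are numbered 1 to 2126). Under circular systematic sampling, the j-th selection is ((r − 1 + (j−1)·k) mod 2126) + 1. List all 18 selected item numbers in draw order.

Selection 1: 2022
Selection 2: 2022 + 102 = 2124
Selection 3: 2124 + 102 = 2226 → 2226 − 2126 = 100
Selection 4: 100 + 102 = 202
Selection 5: 202 + 102 = 304
Selection 6: 304 + 102 = 406
Selection 7: 406 + 102 = 508
Selection 8: 508 + 102 = 610
Selection 9: 610 + 102 = 712
Selection 10: 712 + 102 = 814
Selection 11: 814 + 102 = 916
Selection 12: 916 + 102 = 1018
Selection 13: 1018 + 102 = 1120
Selection 14: 1120 + 102 = 1222
Selection 15: 1222 + 102 = 1324
Selection 16: 1324 + 102 = 1426
Selection 17: 1426 + 102 = 1528
Selection 18: 1528 + 102 = 1630

2022, 2124, 100, 202, 304, 406, 508, 610, 712, 814, 916, 1018, 1120, 1222, 1324, 1426, 1528, 1630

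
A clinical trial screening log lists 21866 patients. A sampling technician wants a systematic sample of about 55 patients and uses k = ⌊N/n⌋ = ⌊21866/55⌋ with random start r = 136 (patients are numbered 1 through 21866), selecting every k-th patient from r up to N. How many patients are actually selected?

55

k = ⌊21866/55⌋ = 397
Achieved size = ⌊(21866 − 136)/397⌋ + 1 = ⌊21730/397⌋ + 1 = 54 + 1 = 55
(last selection: 136 + 54×397 = 21574 ≤ 21866; next would be 21971 > 21866)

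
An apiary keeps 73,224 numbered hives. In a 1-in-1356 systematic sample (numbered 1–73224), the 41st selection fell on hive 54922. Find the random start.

682

k = 1356
r = 54922 − (41−1)×1356 = 54922 − 54240 = 682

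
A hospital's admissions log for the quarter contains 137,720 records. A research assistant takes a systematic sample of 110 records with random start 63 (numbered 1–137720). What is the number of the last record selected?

k = 137720/110 = 1252
110th selection = r + (110−1)·k = 63 + 109×1252 = 63 + 136468 = 136531

136531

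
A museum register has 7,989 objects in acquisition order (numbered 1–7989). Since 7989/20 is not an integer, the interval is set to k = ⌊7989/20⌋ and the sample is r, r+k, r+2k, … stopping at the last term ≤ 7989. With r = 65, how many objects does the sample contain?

k = ⌊7989/20⌋ = 399
Achieved size = ⌊(7989 − 65)/399⌋ + 1 = ⌊7924/399⌋ + 1 = 19 + 1 = 20
(last selection: 65 + 19×399 = 7646 ≤ 7989; next would be 8045 > 7989)

20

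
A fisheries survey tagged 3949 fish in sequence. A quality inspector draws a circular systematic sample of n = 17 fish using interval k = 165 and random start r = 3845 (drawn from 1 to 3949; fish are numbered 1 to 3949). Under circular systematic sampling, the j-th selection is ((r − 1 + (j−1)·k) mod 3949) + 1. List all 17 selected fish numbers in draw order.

Selection 1: 3845
Selection 2: 3845 + 165 = 4010 → 4010 − 3949 = 61
Selection 3: 61 + 165 = 226
Selection 4: 226 + 165 = 391
Selection 5: 391 + 165 = 556
Selection 6: 556 + 165 = 721
Selection 7: 721 + 165 = 886
Selection 8: 886 + 165 = 1051
Selection 9: 1051 + 165 = 1216
Selection 10: 1216 + 165 = 1381
Selection 11: 1381 + 165 = 1546
Selection 12: 1546 + 165 = 1711
Selection 13: 1711 + 165 = 1876
Selection 14: 1876 + 165 = 2041
Selection 15: 2041 + 165 = 2206
Selection 16: 2206 + 165 = 2371
Selection 17: 2371 + 165 = 2536

3845, 61, 226, 391, 556, 721, 886, 1051, 1216, 1381, 1546, 1711, 1876, 2041, 2206, 2371, 2536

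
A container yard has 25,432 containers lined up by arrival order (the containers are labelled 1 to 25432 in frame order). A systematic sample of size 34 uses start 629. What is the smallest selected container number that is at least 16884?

17085

k = 25432/34 = 748
Steps past start: ⌈(16884 − 629)/748⌉ = ⌈16255/748⌉ = 22
Selected container: 629 + 22×748 = 17085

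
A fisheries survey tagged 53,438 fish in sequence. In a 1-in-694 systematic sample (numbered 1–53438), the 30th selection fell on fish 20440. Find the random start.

k = 694
r = 20440 − (30−1)×694 = 20440 − 20126 = 314

314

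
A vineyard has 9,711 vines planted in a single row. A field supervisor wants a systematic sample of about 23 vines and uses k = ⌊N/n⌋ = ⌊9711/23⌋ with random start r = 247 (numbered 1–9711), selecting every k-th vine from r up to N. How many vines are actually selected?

k = ⌊9711/23⌋ = 422
Achieved size = ⌊(9711 − 247)/422⌋ + 1 = ⌊9464/422⌋ + 1 = 22 + 1 = 23
(last selection: 247 + 22×422 = 9531 ≤ 9711; next would be 9953 > 9711)

23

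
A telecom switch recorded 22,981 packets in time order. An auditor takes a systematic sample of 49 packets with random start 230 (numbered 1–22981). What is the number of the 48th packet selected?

k = 22981/49 = 469
48th selection = r + (48−1)·k = 230 + 47×469 = 230 + 22043 = 22273

22273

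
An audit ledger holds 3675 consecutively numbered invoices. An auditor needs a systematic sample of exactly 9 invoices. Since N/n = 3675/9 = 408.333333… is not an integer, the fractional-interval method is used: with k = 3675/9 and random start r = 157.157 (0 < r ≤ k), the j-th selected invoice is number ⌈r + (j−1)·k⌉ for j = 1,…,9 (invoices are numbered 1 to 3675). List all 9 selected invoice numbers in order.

158, 566, 974, 1383, 1791, 2199, 2608, 3016, 3424

j=1: r + 0k = 157.157 → ⌈·⌉ = 158
j=2: r + 1k = 565.490333… → ⌈·⌉ = 566
j=3: r + 2k = 973.823666… → ⌈·⌉ = 974
j=4: r + 3k = 1382.157 → ⌈·⌉ = 1383
j=5: r + 4k = 1790.490333… → ⌈·⌉ = 1791
j=6: r + 5k = 2198.823666… → ⌈·⌉ = 2199
j=7: r + 6k = 2607.157 → ⌈·⌉ = 2608
j=8: r + 7k = 3015.490333… → ⌈·⌉ = 3016
j=9: r + 8k = 3423.823666… → ⌈·⌉ = 3424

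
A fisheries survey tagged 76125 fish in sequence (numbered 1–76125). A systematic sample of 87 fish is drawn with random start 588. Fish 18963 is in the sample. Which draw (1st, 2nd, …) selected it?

k = 76125/87 = 875
position = (18963 − 588)/875 + 1 = 18375/875 + 1 = 21 + 1 = 22

22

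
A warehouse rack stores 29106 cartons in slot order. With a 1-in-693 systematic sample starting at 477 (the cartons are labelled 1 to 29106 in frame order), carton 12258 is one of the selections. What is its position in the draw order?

18

k = 693
position = (12258 − 477)/693 + 1 = 11781/693 + 1 = 17 + 1 = 18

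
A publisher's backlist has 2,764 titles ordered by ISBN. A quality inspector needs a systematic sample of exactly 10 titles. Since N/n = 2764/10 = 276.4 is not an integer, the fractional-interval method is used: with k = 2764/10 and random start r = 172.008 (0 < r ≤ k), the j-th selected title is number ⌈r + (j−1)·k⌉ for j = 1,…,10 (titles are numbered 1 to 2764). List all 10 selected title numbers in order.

j=1: r + 0k = 172.008 → ⌈·⌉ = 173
j=2: r + 1k = 448.408 → ⌈·⌉ = 449
j=3: r + 2k = 724.808 → ⌈·⌉ = 725
j=4: r + 3k = 1001.208 → ⌈·⌉ = 1002
j=5: r + 4k = 1277.608 → ⌈·⌉ = 1278
j=6: r + 5k = 1554.008 → ⌈·⌉ = 1555
j=7: r + 6k = 1830.408 → ⌈·⌉ = 1831
j=8: r + 7k = 2106.808 → ⌈·⌉ = 2107
j=9: r + 8k = 2383.208 → ⌈·⌉ = 2384
j=10: r + 9k = 2659.608 → ⌈·⌉ = 2660

173, 449, 725, 1002, 1278, 1555, 1831, 2107, 2384, 2660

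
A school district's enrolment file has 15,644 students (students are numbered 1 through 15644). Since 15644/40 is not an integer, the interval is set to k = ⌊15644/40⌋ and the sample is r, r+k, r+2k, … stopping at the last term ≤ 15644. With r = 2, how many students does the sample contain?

41

k = ⌊15644/40⌋ = 391
Achieved size = ⌊(15644 − 2)/391⌋ + 1 = ⌊15642/391⌋ + 1 = 40 + 1 = 41
(last selection: 2 + 40×391 = 15642 ≤ 15644; next would be 16033 > 15644)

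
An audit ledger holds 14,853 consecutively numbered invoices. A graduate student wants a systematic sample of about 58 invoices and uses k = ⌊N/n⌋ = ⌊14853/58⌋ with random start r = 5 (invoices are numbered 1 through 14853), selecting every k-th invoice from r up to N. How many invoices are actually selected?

k = ⌊14853/58⌋ = 256
Achieved size = ⌊(14853 − 5)/256⌋ + 1 = ⌊14848/256⌋ + 1 = 58 + 1 = 59
(last selection: 5 + 58×256 = 14853 ≤ 14853; next would be 15109 > 14853)

59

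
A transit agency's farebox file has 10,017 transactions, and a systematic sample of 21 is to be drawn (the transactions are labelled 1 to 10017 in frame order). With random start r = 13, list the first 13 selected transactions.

13, 490, 967, 1444, 1921, 2398, 2875, 3352, 3829, 4306, 4783, 5260, 5737

k = N/n = 10017/21 = 477
transaction 1: 13
transaction 2: 13 + 477 = 490
transaction 3: 490 + 477 = 967
transaction 4: 967 + 477 = 1444
transaction 5: 1444 + 477 = 1921
transaction 6: 1921 + 477 = 2398
transaction 7: 2398 + 477 = 2875
transaction 8: 2875 + 477 = 3352
transaction 9: 3352 + 477 = 3829
transaction 10: 3829 + 477 = 4306
transaction 11: 4306 + 477 = 4783
transaction 12: 4783 + 477 = 5260
transaction 13: 5260 + 477 = 5737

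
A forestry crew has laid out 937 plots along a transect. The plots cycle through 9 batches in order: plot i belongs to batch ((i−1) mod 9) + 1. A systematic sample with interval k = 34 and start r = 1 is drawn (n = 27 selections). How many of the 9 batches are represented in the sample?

Consecutive selections differ by k = 34, so their batch numbers differ by 34 mod 9 = 7.
gcd(34, 9) = 1, so the sample visits 9/1 = 9 distinct residues mod 9.
Start 1 is batch 1; the batches hit are 1, 2, 3, 4, 5, 6, 7, 8, 9.

9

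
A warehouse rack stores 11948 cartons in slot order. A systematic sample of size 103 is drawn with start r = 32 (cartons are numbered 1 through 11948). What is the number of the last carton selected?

11864

k = 11948/103 = 116
103rd selection = r + (103−1)·k = 32 + 102×116 = 32 + 11832 = 11864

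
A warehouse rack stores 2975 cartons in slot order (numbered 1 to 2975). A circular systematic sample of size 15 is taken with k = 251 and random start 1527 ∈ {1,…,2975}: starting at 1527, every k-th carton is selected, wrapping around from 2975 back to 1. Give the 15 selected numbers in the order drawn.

Selection 1: 1527
Selection 2: 1527 + 251 = 1778
Selection 3: 1778 + 251 = 2029
Selection 4: 2029 + 251 = 2280
Selection 5: 2280 + 251 = 2531
Selection 6: 2531 + 251 = 2782
Selection 7: 2782 + 251 = 3033 → 3033 − 2975 = 58
Selection 8: 58 + 251 = 309
Selection 9: 309 + 251 = 560
Selection 10: 560 + 251 = 811
Selection 11: 811 + 251 = 1062
Selection 12: 1062 + 251 = 1313
Selection 13: 1313 + 251 = 1564
Selection 14: 1564 + 251 = 1815
Selection 15: 1815 + 251 = 2066

1527, 1778, 2029, 2280, 2531, 2782, 58, 309, 560, 811, 1062, 1313, 1564, 1815, 2066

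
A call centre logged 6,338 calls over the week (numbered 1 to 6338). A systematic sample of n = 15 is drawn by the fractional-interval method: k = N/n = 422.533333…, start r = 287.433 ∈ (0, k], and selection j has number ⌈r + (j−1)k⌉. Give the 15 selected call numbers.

288, 710, 1133, 1556, 1978, 2401, 2823, 3246, 3668, 4091, 4513, 4936, 5358, 5781, 6203

j=1: r + 0k = 287.433 → ⌈·⌉ = 288
j=2: r + 1k = 709.966333… → ⌈·⌉ = 710
j=3: r + 2k = 1132.499666… → ⌈·⌉ = 1133
j=4: r + 3k = 1555.033 → ⌈·⌉ = 1556
j=5: r + 4k = 1977.566333… → ⌈·⌉ = 1978
j=6: r + 5k = 2400.099666… → ⌈·⌉ = 2401
j=7: r + 6k = 2822.633 → ⌈·⌉ = 2823
j=8: r + 7k = 3245.166333… → ⌈·⌉ = 3246
j=9: r + 8k = 3667.699666… → ⌈·⌉ = 3668
j=10: r + 9k = 4090.233 → ⌈·⌉ = 4091
j=11: r + 10k = 4512.766333… → ⌈·⌉ = 4513
j=12: r + 11k = 4935.299666… → ⌈·⌉ = 4936
j=13: r + 12k = 5357.833 → ⌈·⌉ = 5358
j=14: r + 13k = 5780.366333… → ⌈·⌉ = 5781
j=15: r + 14k = 6202.899666… → ⌈·⌉ = 6203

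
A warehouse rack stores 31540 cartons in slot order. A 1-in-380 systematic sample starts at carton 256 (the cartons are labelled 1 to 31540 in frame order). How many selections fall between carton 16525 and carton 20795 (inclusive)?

k = 380
First selection ≥ 16525: 256 + ⌈(16525−256)/380⌉·380 = 256 + 43×380 = 16596
Last selection ≤ 20795: 256 + ⌊(20795−256)/380⌋·380 = 256 + 54×380 = 20776
Count = 54 − 43 + 1 = 12

12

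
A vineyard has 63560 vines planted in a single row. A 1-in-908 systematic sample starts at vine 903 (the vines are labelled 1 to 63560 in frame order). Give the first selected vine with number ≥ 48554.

49027

k = 908
Steps past start: ⌈(48554 − 903)/908⌉ = ⌈47651/908⌉ = 53
Selected vine: 903 + 53×908 = 49027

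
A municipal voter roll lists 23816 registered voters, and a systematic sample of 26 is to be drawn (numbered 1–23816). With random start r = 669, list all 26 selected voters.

k = N/n = 23816/26 = 916
voter 1: 669
voter 2: 669 + 916 = 1585
voter 3: 1585 + 916 = 2501
voter 4: 2501 + 916 = 3417
voter 5: 3417 + 916 = 4333
voter 6: 4333 + 916 = 5249
voter 7: 5249 + 916 = 6165
voter 8: 6165 + 916 = 7081
voter 9: 7081 + 916 = 7997
voter 10: 7997 + 916 = 8913
voter 11: 8913 + 916 = 9829
voter 12: 9829 + 916 = 10745
voter 13: 10745 + 916 = 11661
voter 14: 11661 + 916 = 12577
voter 15: 12577 + 916 = 13493
voter 16: 13493 + 916 = 14409
voter 17: 14409 + 916 = 15325
voter 18: 15325 + 916 = 16241
voter 19: 16241 + 916 = 17157
voter 20: 17157 + 916 = 18073
voter 21: 18073 + 916 = 18989
voter 22: 18989 + 916 = 19905
voter 23: 19905 + 916 = 20821
voter 24: 20821 + 916 = 21737
voter 25: 21737 + 916 = 22653
voter 26: 22653 + 916 = 23569

669, 1585, 2501, 3417, 4333, 5249, 6165, 7081, 7997, 8913, 9829, 10745, 11661, 12577, 13493, 14409, 15325, 16241, 17157, 18073, 18989, 19905, 20821, 21737, 22653, 23569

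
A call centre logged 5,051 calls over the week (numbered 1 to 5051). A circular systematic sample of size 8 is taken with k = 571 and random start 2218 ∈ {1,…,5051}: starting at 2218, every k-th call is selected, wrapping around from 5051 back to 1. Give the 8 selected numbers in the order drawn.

2218, 2789, 3360, 3931, 4502, 22, 593, 1164

Selection 1: 2218
Selection 2: 2218 + 571 = 2789
Selection 3: 2789 + 571 = 3360
Selection 4: 3360 + 571 = 3931
Selection 5: 3931 + 571 = 4502
Selection 6: 4502 + 571 = 5073 → 5073 − 5051 = 22
Selection 7: 22 + 571 = 593
Selection 8: 593 + 571 = 1164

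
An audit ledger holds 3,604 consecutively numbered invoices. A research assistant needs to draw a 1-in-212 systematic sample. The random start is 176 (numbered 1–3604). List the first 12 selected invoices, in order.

invoice 1: 176
invoice 2: 176 + 212 = 388
invoice 3: 388 + 212 = 600
invoice 4: 600 + 212 = 812
invoice 5: 812 + 212 = 1024
invoice 6: 1024 + 212 = 1236
invoice 7: 1236 + 212 = 1448
invoice 8: 1448 + 212 = 1660
invoice 9: 1660 + 212 = 1872
invoice 10: 1872 + 212 = 2084
invoice 11: 2084 + 212 = 2296
invoice 12: 2296 + 212 = 2508

176, 388, 600, 812, 1024, 1236, 1448, 1660, 1872, 2084, 2296, 2508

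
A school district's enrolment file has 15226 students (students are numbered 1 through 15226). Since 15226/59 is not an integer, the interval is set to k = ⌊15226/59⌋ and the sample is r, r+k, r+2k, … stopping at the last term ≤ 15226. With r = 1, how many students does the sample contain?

k = ⌊15226/59⌋ = 258
Achieved size = ⌊(15226 − 1)/258⌋ + 1 = ⌊15225/258⌋ + 1 = 59 + 1 = 60
(last selection: 1 + 59×258 = 15223 ≤ 15226; next would be 15481 > 15226)

60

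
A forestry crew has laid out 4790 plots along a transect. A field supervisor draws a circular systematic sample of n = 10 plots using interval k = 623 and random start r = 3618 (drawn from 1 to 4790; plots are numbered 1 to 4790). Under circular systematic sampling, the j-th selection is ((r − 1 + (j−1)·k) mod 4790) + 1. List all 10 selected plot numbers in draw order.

3618, 4241, 74, 697, 1320, 1943, 2566, 3189, 3812, 4435

Selection 1: 3618
Selection 2: 3618 + 623 = 4241
Selection 3: 4241 + 623 = 4864 → 4864 − 4790 = 74
Selection 4: 74 + 623 = 697
Selection 5: 697 + 623 = 1320
Selection 6: 1320 + 623 = 1943
Selection 7: 1943 + 623 = 2566
Selection 8: 2566 + 623 = 3189
Selection 9: 3189 + 623 = 3812
Selection 10: 3812 + 623 = 4435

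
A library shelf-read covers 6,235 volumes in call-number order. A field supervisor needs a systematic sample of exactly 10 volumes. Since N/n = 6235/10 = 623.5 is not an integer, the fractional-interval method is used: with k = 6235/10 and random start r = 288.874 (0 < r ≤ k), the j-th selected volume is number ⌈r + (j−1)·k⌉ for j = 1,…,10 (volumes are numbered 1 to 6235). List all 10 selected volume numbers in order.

j=1: r + 0k = 288.874 → ⌈·⌉ = 289
j=2: r + 1k = 912.374 → ⌈·⌉ = 913
j=3: r + 2k = 1535.874 → ⌈·⌉ = 1536
j=4: r + 3k = 2159.374 → ⌈·⌉ = 2160
j=5: r + 4k = 2782.874 → ⌈·⌉ = 2783
j=6: r + 5k = 3406.374 → ⌈·⌉ = 3407
j=7: r + 6k = 4029.874 → ⌈·⌉ = 4030
j=8: r + 7k = 4653.374 → ⌈·⌉ = 4654
j=9: r + 8k = 5276.874 → ⌈·⌉ = 5277
j=10: r + 9k = 5900.374 → ⌈·⌉ = 5901

289, 913, 1536, 2160, 2783, 3407, 4030, 4654, 5277, 5901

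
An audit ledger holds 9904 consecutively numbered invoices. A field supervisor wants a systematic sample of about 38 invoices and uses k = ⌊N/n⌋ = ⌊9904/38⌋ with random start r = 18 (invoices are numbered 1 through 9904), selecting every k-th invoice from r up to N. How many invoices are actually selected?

39

k = ⌊9904/38⌋ = 260
Achieved size = ⌊(9904 − 18)/260⌋ + 1 = ⌊9886/260⌋ + 1 = 38 + 1 = 39
(last selection: 18 + 38×260 = 9898 ≤ 9904; next would be 10158 > 9904)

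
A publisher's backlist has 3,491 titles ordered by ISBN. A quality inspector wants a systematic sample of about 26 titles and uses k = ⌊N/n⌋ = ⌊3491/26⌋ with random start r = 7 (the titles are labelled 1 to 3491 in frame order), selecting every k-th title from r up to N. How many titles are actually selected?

k = ⌊3491/26⌋ = 134
Achieved size = ⌊(3491 − 7)/134⌋ + 1 = ⌊3484/134⌋ + 1 = 26 + 1 = 27
(last selection: 7 + 26×134 = 3491 ≤ 3491; next would be 3625 > 3491)

27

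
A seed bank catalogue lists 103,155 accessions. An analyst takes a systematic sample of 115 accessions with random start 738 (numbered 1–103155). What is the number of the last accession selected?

102996

k = 103155/115 = 897
115th selection = r + (115−1)·k = 738 + 114×897 = 738 + 102258 = 102996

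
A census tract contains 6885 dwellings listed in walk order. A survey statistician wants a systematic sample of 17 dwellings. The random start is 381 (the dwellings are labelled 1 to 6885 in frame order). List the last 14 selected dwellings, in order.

1596, 2001, 2406, 2811, 3216, 3621, 4026, 4431, 4836, 5241, 5646, 6051, 6456, 6861

k = N/n = 6885/17 = 405
4th selection = 381 + 3×405 = 1596
5th: 1596 + 405 = 2001
6th: 2001 + 405 = 2406
7th: 2406 + 405 = 2811
8th: 2811 + 405 = 3216
9th: 3216 + 405 = 3621
10th: 3621 + 405 = 4026
11th: 4026 + 405 = 4431
12th: 4431 + 405 = 4836
13th: 4836 + 405 = 5241
14th: 5241 + 405 = 5646
15th: 5646 + 405 = 6051
16th: 6051 + 405 = 6456
17th: 6456 + 405 = 6861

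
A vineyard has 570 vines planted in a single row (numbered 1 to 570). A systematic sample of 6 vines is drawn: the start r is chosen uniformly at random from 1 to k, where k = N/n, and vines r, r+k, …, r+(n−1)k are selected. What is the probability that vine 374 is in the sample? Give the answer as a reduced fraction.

k = 570/6 = 95.
Vine 374 is selected iff r ≡ 374 (mod 95); exactly one such r in {1,…,95}.
Inclusion probability = 1/95.

1/95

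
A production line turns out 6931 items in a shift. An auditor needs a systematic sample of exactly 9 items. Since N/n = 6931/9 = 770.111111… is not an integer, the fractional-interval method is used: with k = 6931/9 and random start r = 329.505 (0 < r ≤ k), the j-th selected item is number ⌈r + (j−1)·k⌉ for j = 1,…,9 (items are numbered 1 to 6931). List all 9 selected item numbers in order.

330, 1100, 1870, 2640, 3410, 4181, 4951, 5721, 6491

j=1: r + 0k = 329.505 → ⌈·⌉ = 330
j=2: r + 1k = 1099.616111… → ⌈·⌉ = 1100
j=3: r + 2k = 1869.727222… → ⌈·⌉ = 1870
j=4: r + 3k = 2639.838333… → ⌈·⌉ = 2640
j=5: r + 4k = 3409.949444… → ⌈·⌉ = 3410
j=6: r + 5k = 4180.060555… → ⌈·⌉ = 4181
j=7: r + 6k = 4950.171666… → ⌈·⌉ = 4951
j=8: r + 7k = 5720.282777… → ⌈·⌉ = 5721
j=9: r + 8k = 6490.393888… → ⌈·⌉ = 6491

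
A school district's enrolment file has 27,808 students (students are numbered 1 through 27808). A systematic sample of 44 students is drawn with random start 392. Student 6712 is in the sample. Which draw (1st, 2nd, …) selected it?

11

k = 27808/44 = 632
position = (6712 − 392)/632 + 1 = 6320/632 + 1 = 10 + 1 = 11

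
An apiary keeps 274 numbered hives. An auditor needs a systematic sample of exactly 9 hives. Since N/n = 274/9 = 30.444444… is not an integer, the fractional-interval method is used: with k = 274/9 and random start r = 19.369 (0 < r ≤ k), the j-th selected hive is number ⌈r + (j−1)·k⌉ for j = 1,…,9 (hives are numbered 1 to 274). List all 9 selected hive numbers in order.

20, 50, 81, 111, 142, 172, 203, 233, 263

j=1: r + 0k = 19.369 → ⌈·⌉ = 20
j=2: r + 1k = 49.813444… → ⌈·⌉ = 50
j=3: r + 2k = 80.257888… → ⌈·⌉ = 81
j=4: r + 3k = 110.702333… → ⌈·⌉ = 111
j=5: r + 4k = 141.146777… → ⌈·⌉ = 142
j=6: r + 5k = 171.591222… → ⌈·⌉ = 172
j=7: r + 6k = 202.035666… → ⌈·⌉ = 203
j=8: r + 7k = 232.480111… → ⌈·⌉ = 233
j=9: r + 8k = 262.924555… → ⌈·⌉ = 263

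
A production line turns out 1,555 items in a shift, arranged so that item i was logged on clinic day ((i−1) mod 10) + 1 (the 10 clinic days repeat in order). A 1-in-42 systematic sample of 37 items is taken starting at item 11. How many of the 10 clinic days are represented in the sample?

5

Consecutive selections differ by k = 42, so their clinic day numbers differ by 42 mod 10 = 2.
gcd(42, 10) = 2, so the sample visits 10/2 = 5 distinct residues mod 10.
Start 11 is clinic day 1; the clinic days hit are 1, 3, 5, 7, 9.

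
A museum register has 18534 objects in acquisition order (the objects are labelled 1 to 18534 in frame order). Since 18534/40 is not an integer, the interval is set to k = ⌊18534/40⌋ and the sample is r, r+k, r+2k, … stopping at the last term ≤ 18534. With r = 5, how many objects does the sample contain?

k = ⌊18534/40⌋ = 463
Achieved size = ⌊(18534 − 5)/463⌋ + 1 = ⌊18529/463⌋ + 1 = 40 + 1 = 41
(last selection: 5 + 40×463 = 18525 ≤ 18534; next would be 18988 > 18534)

41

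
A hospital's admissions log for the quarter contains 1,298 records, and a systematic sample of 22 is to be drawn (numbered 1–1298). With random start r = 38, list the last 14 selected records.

510, 569, 628, 687, 746, 805, 864, 923, 982, 1041, 1100, 1159, 1218, 1277

k = N/n = 1298/22 = 59
9th selection = 38 + 8×59 = 510
10th: 510 + 59 = 569
11th: 569 + 59 = 628
12th: 628 + 59 = 687
13th: 687 + 59 = 746
14th: 746 + 59 = 805
15th: 805 + 59 = 864
16th: 864 + 59 = 923
17th: 923 + 59 = 982
18th: 982 + 59 = 1041
19th: 1041 + 59 = 1100
20th: 1100 + 59 = 1159
21st: 1159 + 59 = 1218
22nd: 1218 + 59 = 1277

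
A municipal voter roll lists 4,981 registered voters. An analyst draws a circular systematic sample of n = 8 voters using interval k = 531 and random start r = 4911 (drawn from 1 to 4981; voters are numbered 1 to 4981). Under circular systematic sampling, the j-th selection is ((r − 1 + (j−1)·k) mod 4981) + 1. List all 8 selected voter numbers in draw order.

4911, 461, 992, 1523, 2054, 2585, 3116, 3647

Selection 1: 4911
Selection 2: 4911 + 531 = 5442 → 5442 − 4981 = 461
Selection 3: 461 + 531 = 992
Selection 4: 992 + 531 = 1523
Selection 5: 1523 + 531 = 2054
Selection 6: 2054 + 531 = 2585
Selection 7: 2585 + 531 = 3116
Selection 8: 3116 + 531 = 3647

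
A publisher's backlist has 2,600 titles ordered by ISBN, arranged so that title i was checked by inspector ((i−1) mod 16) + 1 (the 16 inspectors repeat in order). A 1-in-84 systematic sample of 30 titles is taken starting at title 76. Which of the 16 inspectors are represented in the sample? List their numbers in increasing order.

4, 8, 12, 16

Consecutive selections differ by k = 84, so their inspector numbers differ by 84 mod 16 = 4.
gcd(84, 16) = 4, so the sample visits 16/4 = 4 distinct residues mod 16.
Start 76 is inspector 12; the inspectors hit are 4, 8, 12, 16.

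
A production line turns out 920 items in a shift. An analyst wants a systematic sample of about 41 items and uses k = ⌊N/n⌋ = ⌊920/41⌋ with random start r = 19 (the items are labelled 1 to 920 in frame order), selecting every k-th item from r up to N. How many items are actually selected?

41

k = ⌊920/41⌋ = 22
Achieved size = ⌊(920 − 19)/22⌋ + 1 = ⌊901/22⌋ + 1 = 40 + 1 = 41
(last selection: 19 + 40×22 = 899 ≤ 920; next would be 921 > 920)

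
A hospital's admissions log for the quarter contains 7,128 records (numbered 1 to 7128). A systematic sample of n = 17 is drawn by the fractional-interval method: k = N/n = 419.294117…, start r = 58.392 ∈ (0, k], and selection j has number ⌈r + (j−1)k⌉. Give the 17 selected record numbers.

j=1: r + 0k = 58.392 → ⌈·⌉ = 59
j=2: r + 1k = 477.686117… → ⌈·⌉ = 478
j=3: r + 2k = 896.980235… → ⌈·⌉ = 897
j=4: r + 3k = 1316.274352… → ⌈·⌉ = 1317
j=5: r + 4k = 1735.568470… → ⌈·⌉ = 1736
j=6: r + 5k = 2154.862588… → ⌈·⌉ = 2155
j=7: r + 6k = 2574.156705… → ⌈·⌉ = 2575
j=8: r + 7k = 2993.450823… → ⌈·⌉ = 2994
j=9: r + 8k = 3412.744941… → ⌈·⌉ = 3413
j=10: r + 9k = 3832.039058… → ⌈·⌉ = 3833
j=11: r + 10k = 4251.333176… → ⌈·⌉ = 4252
j=12: r + 11k = 4670.627294… → ⌈·⌉ = 4671
j=13: r + 12k = 5089.921411… → ⌈·⌉ = 5090
j=14: r + 13k = 5509.215529… → ⌈·⌉ = 5510
j=15: r + 14k = 5928.509647… → ⌈·⌉ = 5929
j=16: r + 15k = 6347.803764… → ⌈·⌉ = 6348
j=17: r + 16k = 6767.097882… → ⌈·⌉ = 6768

59, 478, 897, 1317, 1736, 2155, 2575, 2994, 3413, 3833, 4252, 4671, 5090, 5510, 5929, 6348, 6768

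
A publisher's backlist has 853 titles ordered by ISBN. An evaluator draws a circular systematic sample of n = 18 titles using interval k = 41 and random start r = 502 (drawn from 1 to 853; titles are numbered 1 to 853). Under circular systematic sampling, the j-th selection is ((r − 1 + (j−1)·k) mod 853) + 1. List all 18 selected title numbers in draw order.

Selection 1: 502
Selection 2: 502 + 41 = 543
Selection 3: 543 + 41 = 584
Selection 4: 584 + 41 = 625
Selection 5: 625 + 41 = 666
Selection 6: 666 + 41 = 707
Selection 7: 707 + 41 = 748
Selection 8: 748 + 41 = 789
Selection 9: 789 + 41 = 830
Selection 10: 830 + 41 = 871 → 871 − 853 = 18
Selection 11: 18 + 41 = 59
Selection 12: 59 + 41 = 100
Selection 13: 100 + 41 = 141
Selection 14: 141 + 41 = 182
Selection 15: 182 + 41 = 223
Selection 16: 223 + 41 = 264
Selection 17: 264 + 41 = 305
Selection 18: 305 + 41 = 346

502, 543, 584, 625, 666, 707, 748, 789, 830, 18, 59, 100, 141, 182, 223, 264, 305, 346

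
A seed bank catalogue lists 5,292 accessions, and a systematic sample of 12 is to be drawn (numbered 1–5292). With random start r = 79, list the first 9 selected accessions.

k = N/n = 5292/12 = 441
accession 1: 79
accession 2: 79 + 441 = 520
accession 3: 520 + 441 = 961
accession 4: 961 + 441 = 1402
accession 5: 1402 + 441 = 1843
accession 6: 1843 + 441 = 2284
accession 7: 2284 + 441 = 2725
accession 8: 2725 + 441 = 3166
accession 9: 3166 + 441 = 3607

79, 520, 961, 1402, 1843, 2284, 2725, 3166, 3607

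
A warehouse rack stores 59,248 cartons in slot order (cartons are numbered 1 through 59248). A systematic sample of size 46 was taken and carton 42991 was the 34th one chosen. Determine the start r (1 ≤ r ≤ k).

k = 59248/46 = 1288
r = 42991 − (34−1)×1288 = 42991 − 42504 = 487

487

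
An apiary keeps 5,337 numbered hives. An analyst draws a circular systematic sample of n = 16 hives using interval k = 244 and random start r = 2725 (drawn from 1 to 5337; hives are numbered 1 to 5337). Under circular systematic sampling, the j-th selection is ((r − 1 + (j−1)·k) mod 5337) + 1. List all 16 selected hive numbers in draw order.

Selection 1: 2725
Selection 2: 2725 + 244 = 2969
Selection 3: 2969 + 244 = 3213
Selection 4: 3213 + 244 = 3457
Selection 5: 3457 + 244 = 3701
Selection 6: 3701 + 244 = 3945
Selection 7: 3945 + 244 = 4189
Selection 8: 4189 + 244 = 4433
Selection 9: 4433 + 244 = 4677
Selection 10: 4677 + 244 = 4921
Selection 11: 4921 + 244 = 5165
Selection 12: 5165 + 244 = 5409 → 5409 − 5337 = 72
Selection 13: 72 + 244 = 316
Selection 14: 316 + 244 = 560
Selection 15: 560 + 244 = 804
Selection 16: 804 + 244 = 1048

2725, 2969, 3213, 3457, 3701, 3945, 4189, 4433, 4677, 4921, 5165, 72, 316, 560, 804, 1048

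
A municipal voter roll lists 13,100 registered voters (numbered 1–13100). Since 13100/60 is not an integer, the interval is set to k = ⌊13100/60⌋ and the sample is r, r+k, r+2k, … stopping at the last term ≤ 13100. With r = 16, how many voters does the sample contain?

61

k = ⌊13100/60⌋ = 218
Achieved size = ⌊(13100 − 16)/218⌋ + 1 = ⌊13084/218⌋ + 1 = 60 + 1 = 61
(last selection: 16 + 60×218 = 13096 ≤ 13100; next would be 13314 > 13100)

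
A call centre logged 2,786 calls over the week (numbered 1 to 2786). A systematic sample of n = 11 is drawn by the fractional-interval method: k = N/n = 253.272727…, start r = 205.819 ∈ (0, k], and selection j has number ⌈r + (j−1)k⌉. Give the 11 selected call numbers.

206, 460, 713, 966, 1219, 1473, 1726, 1979, 2233, 2486, 2739

j=1: r + 0k = 205.819 → ⌈·⌉ = 206
j=2: r + 1k = 459.091727… → ⌈·⌉ = 460
j=3: r + 2k = 712.364454… → ⌈·⌉ = 713
j=4: r + 3k = 965.637181… → ⌈·⌉ = 966
j=5: r + 4k = 1218.909909… → ⌈·⌉ = 1219
j=6: r + 5k = 1472.182636… → ⌈·⌉ = 1473
j=7: r + 6k = 1725.455363… → ⌈·⌉ = 1726
j=8: r + 7k = 1978.728090… → ⌈·⌉ = 1979
j=9: r + 8k = 2232.000818… → ⌈·⌉ = 2233
j=10: r + 9k = 2485.273545… → ⌈·⌉ = 2486
j=11: r + 10k = 2738.546272… → ⌈·⌉ = 2739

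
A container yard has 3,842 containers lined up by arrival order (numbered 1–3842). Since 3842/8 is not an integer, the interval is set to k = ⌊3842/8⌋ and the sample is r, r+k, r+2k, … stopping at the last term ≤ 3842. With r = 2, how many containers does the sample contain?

9

k = ⌊3842/8⌋ = 480
Achieved size = ⌊(3842 − 2)/480⌋ + 1 = ⌊3840/480⌋ + 1 = 8 + 1 = 9
(last selection: 2 + 8×480 = 3842 ≤ 3842; next would be 4322 > 3842)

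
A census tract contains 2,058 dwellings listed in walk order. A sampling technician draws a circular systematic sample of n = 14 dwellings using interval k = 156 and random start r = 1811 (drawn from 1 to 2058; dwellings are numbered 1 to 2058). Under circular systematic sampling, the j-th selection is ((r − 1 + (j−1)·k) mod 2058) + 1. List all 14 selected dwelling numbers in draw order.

1811, 1967, 65, 221, 377, 533, 689, 845, 1001, 1157, 1313, 1469, 1625, 1781

Selection 1: 1811
Selection 2: 1811 + 156 = 1967
Selection 3: 1967 + 156 = 2123 → 2123 − 2058 = 65
Selection 4: 65 + 156 = 221
Selection 5: 221 + 156 = 377
Selection 6: 377 + 156 = 533
Selection 7: 533 + 156 = 689
Selection 8: 689 + 156 = 845
Selection 9: 845 + 156 = 1001
Selection 10: 1001 + 156 = 1157
Selection 11: 1157 + 156 = 1313
Selection 12: 1313 + 156 = 1469
Selection 13: 1469 + 156 = 1625
Selection 14: 1625 + 156 = 1781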